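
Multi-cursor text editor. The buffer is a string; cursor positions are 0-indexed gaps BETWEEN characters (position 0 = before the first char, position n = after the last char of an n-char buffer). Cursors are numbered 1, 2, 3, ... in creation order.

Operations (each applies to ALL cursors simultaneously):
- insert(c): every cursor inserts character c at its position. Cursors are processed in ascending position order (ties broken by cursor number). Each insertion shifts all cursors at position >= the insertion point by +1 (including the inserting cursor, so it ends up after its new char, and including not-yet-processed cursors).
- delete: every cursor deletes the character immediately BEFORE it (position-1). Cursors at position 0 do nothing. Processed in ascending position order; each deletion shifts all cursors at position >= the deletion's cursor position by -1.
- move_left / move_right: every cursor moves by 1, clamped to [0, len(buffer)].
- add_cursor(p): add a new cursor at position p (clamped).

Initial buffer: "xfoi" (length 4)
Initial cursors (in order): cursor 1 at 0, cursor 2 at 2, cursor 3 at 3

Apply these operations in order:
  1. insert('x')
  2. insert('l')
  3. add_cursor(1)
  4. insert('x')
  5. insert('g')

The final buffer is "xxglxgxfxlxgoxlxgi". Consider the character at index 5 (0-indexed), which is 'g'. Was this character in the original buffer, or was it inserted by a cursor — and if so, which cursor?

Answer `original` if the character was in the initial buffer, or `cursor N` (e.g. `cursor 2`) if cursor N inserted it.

After op 1 (insert('x')): buffer="xxfxoxi" (len 7), cursors c1@1 c2@4 c3@6, authorship 1..2.3.
After op 2 (insert('l')): buffer="xlxfxloxli" (len 10), cursors c1@2 c2@6 c3@9, authorship 11..22.33.
After op 3 (add_cursor(1)): buffer="xlxfxloxli" (len 10), cursors c4@1 c1@2 c2@6 c3@9, authorship 11..22.33.
After op 4 (insert('x')): buffer="xxlxxfxlxoxlxi" (len 14), cursors c4@2 c1@4 c2@9 c3@13, authorship 1411..222.333.
After op 5 (insert('g')): buffer="xxglxgxfxlxgoxlxgi" (len 18), cursors c4@3 c1@6 c2@12 c3@17, authorship 144111..2222.3333.
Authorship (.=original, N=cursor N): 1 4 4 1 1 1 . . 2 2 2 2 . 3 3 3 3 .
Index 5: author = 1

Answer: cursor 1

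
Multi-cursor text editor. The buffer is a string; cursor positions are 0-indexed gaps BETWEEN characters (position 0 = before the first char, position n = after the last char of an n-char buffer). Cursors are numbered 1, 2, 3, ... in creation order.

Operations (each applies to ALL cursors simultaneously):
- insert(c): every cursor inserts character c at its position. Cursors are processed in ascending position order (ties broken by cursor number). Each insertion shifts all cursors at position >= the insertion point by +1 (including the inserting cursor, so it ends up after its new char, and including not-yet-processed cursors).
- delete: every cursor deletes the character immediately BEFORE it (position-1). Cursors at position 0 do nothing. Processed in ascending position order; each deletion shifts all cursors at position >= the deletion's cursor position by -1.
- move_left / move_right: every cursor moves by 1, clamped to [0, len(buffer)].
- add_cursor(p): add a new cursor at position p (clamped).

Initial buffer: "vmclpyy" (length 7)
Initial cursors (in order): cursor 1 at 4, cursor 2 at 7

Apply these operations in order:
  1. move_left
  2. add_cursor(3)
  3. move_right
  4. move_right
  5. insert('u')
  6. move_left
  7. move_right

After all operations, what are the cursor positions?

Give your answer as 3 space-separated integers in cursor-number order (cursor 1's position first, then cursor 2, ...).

Answer: 7 10 7

Derivation:
After op 1 (move_left): buffer="vmclpyy" (len 7), cursors c1@3 c2@6, authorship .......
After op 2 (add_cursor(3)): buffer="vmclpyy" (len 7), cursors c1@3 c3@3 c2@6, authorship .......
After op 3 (move_right): buffer="vmclpyy" (len 7), cursors c1@4 c3@4 c2@7, authorship .......
After op 4 (move_right): buffer="vmclpyy" (len 7), cursors c1@5 c3@5 c2@7, authorship .......
After op 5 (insert('u')): buffer="vmclpuuyyu" (len 10), cursors c1@7 c3@7 c2@10, authorship .....13..2
After op 6 (move_left): buffer="vmclpuuyyu" (len 10), cursors c1@6 c3@6 c2@9, authorship .....13..2
After op 7 (move_right): buffer="vmclpuuyyu" (len 10), cursors c1@7 c3@7 c2@10, authorship .....13..2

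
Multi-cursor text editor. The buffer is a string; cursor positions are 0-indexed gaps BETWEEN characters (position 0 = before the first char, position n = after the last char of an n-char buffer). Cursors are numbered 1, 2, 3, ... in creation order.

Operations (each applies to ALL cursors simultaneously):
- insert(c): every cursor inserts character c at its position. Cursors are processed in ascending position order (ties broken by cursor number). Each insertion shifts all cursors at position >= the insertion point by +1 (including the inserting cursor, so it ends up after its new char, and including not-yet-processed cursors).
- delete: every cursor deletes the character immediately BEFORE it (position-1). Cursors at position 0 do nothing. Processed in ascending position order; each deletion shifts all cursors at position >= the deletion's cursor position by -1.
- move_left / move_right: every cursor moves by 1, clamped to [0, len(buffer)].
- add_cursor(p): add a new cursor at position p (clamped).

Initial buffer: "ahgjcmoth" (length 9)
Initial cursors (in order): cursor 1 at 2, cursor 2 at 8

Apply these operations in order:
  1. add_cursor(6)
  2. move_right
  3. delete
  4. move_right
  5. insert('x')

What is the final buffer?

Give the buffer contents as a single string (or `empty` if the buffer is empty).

After op 1 (add_cursor(6)): buffer="ahgjcmoth" (len 9), cursors c1@2 c3@6 c2@8, authorship .........
After op 2 (move_right): buffer="ahgjcmoth" (len 9), cursors c1@3 c3@7 c2@9, authorship .........
After op 3 (delete): buffer="ahjcmt" (len 6), cursors c1@2 c3@5 c2@6, authorship ......
After op 4 (move_right): buffer="ahjcmt" (len 6), cursors c1@3 c2@6 c3@6, authorship ......
After op 5 (insert('x')): buffer="ahjxcmtxx" (len 9), cursors c1@4 c2@9 c3@9, authorship ...1...23

Answer: ahjxcmtxx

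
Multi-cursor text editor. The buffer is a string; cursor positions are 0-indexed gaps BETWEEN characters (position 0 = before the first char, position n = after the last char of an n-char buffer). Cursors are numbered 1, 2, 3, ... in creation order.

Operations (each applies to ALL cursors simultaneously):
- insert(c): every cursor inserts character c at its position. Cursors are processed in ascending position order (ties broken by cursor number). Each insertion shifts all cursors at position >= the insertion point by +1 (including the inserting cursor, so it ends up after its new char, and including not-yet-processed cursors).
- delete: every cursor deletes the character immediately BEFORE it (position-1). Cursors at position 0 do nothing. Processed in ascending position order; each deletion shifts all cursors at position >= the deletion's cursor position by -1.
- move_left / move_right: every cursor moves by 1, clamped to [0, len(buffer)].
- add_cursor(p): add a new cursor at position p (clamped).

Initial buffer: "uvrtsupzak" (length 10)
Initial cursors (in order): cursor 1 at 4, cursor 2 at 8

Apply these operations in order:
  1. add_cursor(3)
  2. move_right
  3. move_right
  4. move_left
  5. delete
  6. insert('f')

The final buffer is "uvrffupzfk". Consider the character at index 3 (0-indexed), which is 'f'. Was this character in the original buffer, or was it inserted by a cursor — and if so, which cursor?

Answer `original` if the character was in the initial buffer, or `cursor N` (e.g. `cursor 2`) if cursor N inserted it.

After op 1 (add_cursor(3)): buffer="uvrtsupzak" (len 10), cursors c3@3 c1@4 c2@8, authorship ..........
After op 2 (move_right): buffer="uvrtsupzak" (len 10), cursors c3@4 c1@5 c2@9, authorship ..........
After op 3 (move_right): buffer="uvrtsupzak" (len 10), cursors c3@5 c1@6 c2@10, authorship ..........
After op 4 (move_left): buffer="uvrtsupzak" (len 10), cursors c3@4 c1@5 c2@9, authorship ..........
After op 5 (delete): buffer="uvrupzk" (len 7), cursors c1@3 c3@3 c2@6, authorship .......
After op 6 (insert('f')): buffer="uvrffupzfk" (len 10), cursors c1@5 c3@5 c2@9, authorship ...13...2.
Authorship (.=original, N=cursor N): . . . 1 3 . . . 2 .
Index 3: author = 1

Answer: cursor 1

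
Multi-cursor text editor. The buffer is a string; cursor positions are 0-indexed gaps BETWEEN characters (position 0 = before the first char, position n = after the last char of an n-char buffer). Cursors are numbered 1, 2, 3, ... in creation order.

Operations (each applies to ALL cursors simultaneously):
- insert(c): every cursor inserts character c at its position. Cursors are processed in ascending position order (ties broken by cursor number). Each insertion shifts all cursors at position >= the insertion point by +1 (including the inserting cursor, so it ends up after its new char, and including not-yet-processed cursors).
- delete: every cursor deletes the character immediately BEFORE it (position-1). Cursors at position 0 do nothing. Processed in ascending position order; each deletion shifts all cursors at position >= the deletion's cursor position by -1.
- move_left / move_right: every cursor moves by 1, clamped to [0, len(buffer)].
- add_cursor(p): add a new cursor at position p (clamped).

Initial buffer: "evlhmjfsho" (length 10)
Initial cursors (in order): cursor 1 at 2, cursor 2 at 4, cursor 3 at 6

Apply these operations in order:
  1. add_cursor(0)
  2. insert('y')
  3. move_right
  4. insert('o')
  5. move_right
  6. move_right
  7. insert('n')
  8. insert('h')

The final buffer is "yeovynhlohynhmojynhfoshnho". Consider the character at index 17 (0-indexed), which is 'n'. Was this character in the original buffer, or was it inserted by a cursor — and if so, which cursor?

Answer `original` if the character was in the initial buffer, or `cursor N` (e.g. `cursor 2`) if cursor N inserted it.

Answer: cursor 2

Derivation:
After op 1 (add_cursor(0)): buffer="evlhmjfsho" (len 10), cursors c4@0 c1@2 c2@4 c3@6, authorship ..........
After op 2 (insert('y')): buffer="yevylhymjyfsho" (len 14), cursors c4@1 c1@4 c2@7 c3@10, authorship 4..1..2..3....
After op 3 (move_right): buffer="yevylhymjyfsho" (len 14), cursors c4@2 c1@5 c2@8 c3@11, authorship 4..1..2..3....
After op 4 (insert('o')): buffer="yeovylohymojyfosho" (len 18), cursors c4@3 c1@7 c2@11 c3@15, authorship 4.4.1.1.2.2.3.3...
After op 5 (move_right): buffer="yeovylohymojyfosho" (len 18), cursors c4@4 c1@8 c2@12 c3@16, authorship 4.4.1.1.2.2.3.3...
After op 6 (move_right): buffer="yeovylohymojyfosho" (len 18), cursors c4@5 c1@9 c2@13 c3@17, authorship 4.4.1.1.2.2.3.3...
After op 7 (insert('n')): buffer="yeovynlohynmojynfoshno" (len 22), cursors c4@6 c1@11 c2@16 c3@21, authorship 4.4.14.1.21.2.32.3..3.
After op 8 (insert('h')): buffer="yeovynhlohynhmojynhfoshnho" (len 26), cursors c4@7 c1@13 c2@19 c3@25, authorship 4.4.144.1.211.2.322.3..33.
Authorship (.=original, N=cursor N): 4 . 4 . 1 4 4 . 1 . 2 1 1 . 2 . 3 2 2 . 3 . . 3 3 .
Index 17: author = 2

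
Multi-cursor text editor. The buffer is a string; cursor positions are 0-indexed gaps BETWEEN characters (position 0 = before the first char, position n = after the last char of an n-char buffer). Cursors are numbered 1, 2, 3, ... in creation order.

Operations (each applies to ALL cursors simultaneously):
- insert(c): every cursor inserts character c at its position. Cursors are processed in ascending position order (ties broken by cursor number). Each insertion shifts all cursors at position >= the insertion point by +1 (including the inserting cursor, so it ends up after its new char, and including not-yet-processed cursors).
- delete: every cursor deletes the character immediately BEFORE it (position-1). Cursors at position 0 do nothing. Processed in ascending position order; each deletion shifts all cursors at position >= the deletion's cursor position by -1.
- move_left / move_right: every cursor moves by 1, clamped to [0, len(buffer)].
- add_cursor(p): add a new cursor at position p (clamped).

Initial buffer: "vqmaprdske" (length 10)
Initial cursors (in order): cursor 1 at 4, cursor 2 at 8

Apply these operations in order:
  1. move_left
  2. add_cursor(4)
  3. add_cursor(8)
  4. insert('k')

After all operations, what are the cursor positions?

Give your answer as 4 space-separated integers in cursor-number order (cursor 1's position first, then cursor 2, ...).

Answer: 4 10 6 12

Derivation:
After op 1 (move_left): buffer="vqmaprdske" (len 10), cursors c1@3 c2@7, authorship ..........
After op 2 (add_cursor(4)): buffer="vqmaprdske" (len 10), cursors c1@3 c3@4 c2@7, authorship ..........
After op 3 (add_cursor(8)): buffer="vqmaprdske" (len 10), cursors c1@3 c3@4 c2@7 c4@8, authorship ..........
After op 4 (insert('k')): buffer="vqmkakprdkskke" (len 14), cursors c1@4 c3@6 c2@10 c4@12, authorship ...1.3...2.4..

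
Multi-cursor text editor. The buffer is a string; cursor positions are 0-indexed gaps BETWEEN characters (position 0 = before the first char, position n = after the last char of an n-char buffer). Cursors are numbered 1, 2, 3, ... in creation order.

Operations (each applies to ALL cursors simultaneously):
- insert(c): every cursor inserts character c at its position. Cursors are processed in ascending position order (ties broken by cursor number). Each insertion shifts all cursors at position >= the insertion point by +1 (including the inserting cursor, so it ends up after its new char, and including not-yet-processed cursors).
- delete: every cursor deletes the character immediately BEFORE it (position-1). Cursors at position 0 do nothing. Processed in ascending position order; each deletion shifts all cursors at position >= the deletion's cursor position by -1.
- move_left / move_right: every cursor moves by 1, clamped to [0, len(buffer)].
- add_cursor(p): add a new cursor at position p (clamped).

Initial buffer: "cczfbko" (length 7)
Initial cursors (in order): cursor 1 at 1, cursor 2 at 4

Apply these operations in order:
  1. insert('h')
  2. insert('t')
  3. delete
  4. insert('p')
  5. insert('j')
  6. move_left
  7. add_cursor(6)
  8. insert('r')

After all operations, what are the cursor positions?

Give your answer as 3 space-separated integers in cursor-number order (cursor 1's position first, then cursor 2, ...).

After op 1 (insert('h')): buffer="chczfhbko" (len 9), cursors c1@2 c2@6, authorship .1...2...
After op 2 (insert('t')): buffer="chtczfhtbko" (len 11), cursors c1@3 c2@8, authorship .11...22...
After op 3 (delete): buffer="chczfhbko" (len 9), cursors c1@2 c2@6, authorship .1...2...
After op 4 (insert('p')): buffer="chpczfhpbko" (len 11), cursors c1@3 c2@8, authorship .11...22...
After op 5 (insert('j')): buffer="chpjczfhpjbko" (len 13), cursors c1@4 c2@10, authorship .111...222...
After op 6 (move_left): buffer="chpjczfhpjbko" (len 13), cursors c1@3 c2@9, authorship .111...222...
After op 7 (add_cursor(6)): buffer="chpjczfhpjbko" (len 13), cursors c1@3 c3@6 c2@9, authorship .111...222...
After op 8 (insert('r')): buffer="chprjczrfhprjbko" (len 16), cursors c1@4 c3@8 c2@12, authorship .1111..3.2222...

Answer: 4 12 8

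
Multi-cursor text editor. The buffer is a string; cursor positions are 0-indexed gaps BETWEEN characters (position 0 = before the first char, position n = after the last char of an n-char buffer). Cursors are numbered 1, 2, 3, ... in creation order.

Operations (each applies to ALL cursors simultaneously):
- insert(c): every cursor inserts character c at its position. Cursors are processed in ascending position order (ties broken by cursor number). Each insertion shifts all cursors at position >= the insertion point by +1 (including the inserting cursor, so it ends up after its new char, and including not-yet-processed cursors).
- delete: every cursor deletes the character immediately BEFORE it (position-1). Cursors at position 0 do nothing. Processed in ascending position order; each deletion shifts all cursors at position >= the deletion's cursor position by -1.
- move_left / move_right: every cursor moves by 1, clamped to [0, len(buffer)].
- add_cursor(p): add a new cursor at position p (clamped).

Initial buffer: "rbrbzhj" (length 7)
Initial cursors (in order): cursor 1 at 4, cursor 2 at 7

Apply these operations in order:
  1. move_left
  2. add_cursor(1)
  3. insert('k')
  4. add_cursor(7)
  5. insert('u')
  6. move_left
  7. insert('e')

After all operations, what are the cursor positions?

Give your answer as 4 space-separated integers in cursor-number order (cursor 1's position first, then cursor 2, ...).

After op 1 (move_left): buffer="rbrbzhj" (len 7), cursors c1@3 c2@6, authorship .......
After op 2 (add_cursor(1)): buffer="rbrbzhj" (len 7), cursors c3@1 c1@3 c2@6, authorship .......
After op 3 (insert('k')): buffer="rkbrkbzhkj" (len 10), cursors c3@2 c1@5 c2@9, authorship .3..1...2.
After op 4 (add_cursor(7)): buffer="rkbrkbzhkj" (len 10), cursors c3@2 c1@5 c4@7 c2@9, authorship .3..1...2.
After op 5 (insert('u')): buffer="rkubrkubzuhkuj" (len 14), cursors c3@3 c1@7 c4@10 c2@13, authorship .33..11..4.22.
After op 6 (move_left): buffer="rkubrkubzuhkuj" (len 14), cursors c3@2 c1@6 c4@9 c2@12, authorship .33..11..4.22.
After op 7 (insert('e')): buffer="rkeubrkeubzeuhkeuj" (len 18), cursors c3@3 c1@8 c4@12 c2@16, authorship .333..111..44.222.

Answer: 8 16 3 12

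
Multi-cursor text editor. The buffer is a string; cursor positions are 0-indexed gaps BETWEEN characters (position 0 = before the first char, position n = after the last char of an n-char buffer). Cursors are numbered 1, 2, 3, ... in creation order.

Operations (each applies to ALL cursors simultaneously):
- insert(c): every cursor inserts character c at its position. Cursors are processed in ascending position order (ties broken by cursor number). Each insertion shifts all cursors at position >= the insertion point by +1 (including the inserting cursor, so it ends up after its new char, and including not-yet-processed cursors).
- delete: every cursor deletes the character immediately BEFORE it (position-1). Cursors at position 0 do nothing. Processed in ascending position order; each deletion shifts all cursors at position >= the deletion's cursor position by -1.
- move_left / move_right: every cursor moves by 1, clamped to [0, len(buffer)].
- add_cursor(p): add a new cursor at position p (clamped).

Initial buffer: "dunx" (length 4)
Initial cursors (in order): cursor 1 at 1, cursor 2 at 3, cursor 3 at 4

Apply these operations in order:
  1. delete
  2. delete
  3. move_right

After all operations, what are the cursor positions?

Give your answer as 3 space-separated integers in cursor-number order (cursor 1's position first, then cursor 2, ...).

After op 1 (delete): buffer="u" (len 1), cursors c1@0 c2@1 c3@1, authorship .
After op 2 (delete): buffer="" (len 0), cursors c1@0 c2@0 c3@0, authorship 
After op 3 (move_right): buffer="" (len 0), cursors c1@0 c2@0 c3@0, authorship 

Answer: 0 0 0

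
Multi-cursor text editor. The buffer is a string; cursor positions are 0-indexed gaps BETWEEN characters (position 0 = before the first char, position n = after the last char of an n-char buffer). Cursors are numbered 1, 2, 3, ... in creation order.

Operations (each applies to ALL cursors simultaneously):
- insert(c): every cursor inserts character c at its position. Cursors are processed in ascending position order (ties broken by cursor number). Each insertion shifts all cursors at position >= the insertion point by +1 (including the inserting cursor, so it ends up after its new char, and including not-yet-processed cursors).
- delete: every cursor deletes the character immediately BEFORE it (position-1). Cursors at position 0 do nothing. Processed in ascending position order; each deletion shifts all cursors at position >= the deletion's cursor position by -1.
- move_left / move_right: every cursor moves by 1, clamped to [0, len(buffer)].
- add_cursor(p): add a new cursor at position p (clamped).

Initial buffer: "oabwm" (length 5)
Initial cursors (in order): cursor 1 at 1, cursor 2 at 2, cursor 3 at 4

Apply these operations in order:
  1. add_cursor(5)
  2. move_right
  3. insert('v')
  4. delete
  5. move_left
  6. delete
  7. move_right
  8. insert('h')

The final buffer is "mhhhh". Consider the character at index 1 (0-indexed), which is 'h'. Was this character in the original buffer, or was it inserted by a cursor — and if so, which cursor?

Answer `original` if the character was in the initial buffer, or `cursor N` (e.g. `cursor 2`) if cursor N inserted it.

Answer: cursor 1

Derivation:
After op 1 (add_cursor(5)): buffer="oabwm" (len 5), cursors c1@1 c2@2 c3@4 c4@5, authorship .....
After op 2 (move_right): buffer="oabwm" (len 5), cursors c1@2 c2@3 c3@5 c4@5, authorship .....
After op 3 (insert('v')): buffer="oavbvwmvv" (len 9), cursors c1@3 c2@5 c3@9 c4@9, authorship ..1.2..34
After op 4 (delete): buffer="oabwm" (len 5), cursors c1@2 c2@3 c3@5 c4@5, authorship .....
After op 5 (move_left): buffer="oabwm" (len 5), cursors c1@1 c2@2 c3@4 c4@4, authorship .....
After op 6 (delete): buffer="m" (len 1), cursors c1@0 c2@0 c3@0 c4@0, authorship .
After op 7 (move_right): buffer="m" (len 1), cursors c1@1 c2@1 c3@1 c4@1, authorship .
After op 8 (insert('h')): buffer="mhhhh" (len 5), cursors c1@5 c2@5 c3@5 c4@5, authorship .1234
Authorship (.=original, N=cursor N): . 1 2 3 4
Index 1: author = 1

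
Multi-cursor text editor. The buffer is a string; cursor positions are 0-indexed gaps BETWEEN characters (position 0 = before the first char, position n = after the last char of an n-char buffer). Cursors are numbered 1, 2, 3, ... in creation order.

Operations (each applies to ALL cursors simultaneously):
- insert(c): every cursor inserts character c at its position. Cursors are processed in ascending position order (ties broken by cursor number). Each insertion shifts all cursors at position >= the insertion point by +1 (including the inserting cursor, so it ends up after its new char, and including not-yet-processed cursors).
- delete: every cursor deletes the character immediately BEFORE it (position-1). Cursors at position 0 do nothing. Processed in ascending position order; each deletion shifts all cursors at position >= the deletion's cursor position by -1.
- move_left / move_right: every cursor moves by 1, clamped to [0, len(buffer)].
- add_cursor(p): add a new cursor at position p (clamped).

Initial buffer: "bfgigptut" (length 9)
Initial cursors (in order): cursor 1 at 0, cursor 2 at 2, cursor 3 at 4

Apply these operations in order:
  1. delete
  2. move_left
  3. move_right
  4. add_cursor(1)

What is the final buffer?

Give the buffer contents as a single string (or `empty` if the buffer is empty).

After op 1 (delete): buffer="bggptut" (len 7), cursors c1@0 c2@1 c3@2, authorship .......
After op 2 (move_left): buffer="bggptut" (len 7), cursors c1@0 c2@0 c3@1, authorship .......
After op 3 (move_right): buffer="bggptut" (len 7), cursors c1@1 c2@1 c3@2, authorship .......
After op 4 (add_cursor(1)): buffer="bggptut" (len 7), cursors c1@1 c2@1 c4@1 c3@2, authorship .......

Answer: bggptut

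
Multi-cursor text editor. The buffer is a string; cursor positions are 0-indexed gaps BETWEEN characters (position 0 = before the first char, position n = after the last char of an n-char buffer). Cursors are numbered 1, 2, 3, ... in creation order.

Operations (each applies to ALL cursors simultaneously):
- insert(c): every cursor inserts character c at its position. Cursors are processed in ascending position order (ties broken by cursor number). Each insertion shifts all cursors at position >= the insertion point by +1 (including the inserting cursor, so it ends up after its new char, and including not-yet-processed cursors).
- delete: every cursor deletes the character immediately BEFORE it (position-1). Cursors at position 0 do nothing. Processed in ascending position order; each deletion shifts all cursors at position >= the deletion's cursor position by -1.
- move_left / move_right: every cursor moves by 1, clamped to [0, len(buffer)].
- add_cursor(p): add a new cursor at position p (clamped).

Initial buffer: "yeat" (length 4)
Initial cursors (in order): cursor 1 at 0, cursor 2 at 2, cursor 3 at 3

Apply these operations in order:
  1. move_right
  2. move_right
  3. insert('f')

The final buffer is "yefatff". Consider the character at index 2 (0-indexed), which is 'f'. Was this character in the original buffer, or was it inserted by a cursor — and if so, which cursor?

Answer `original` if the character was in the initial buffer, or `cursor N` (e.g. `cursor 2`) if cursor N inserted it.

Answer: cursor 1

Derivation:
After op 1 (move_right): buffer="yeat" (len 4), cursors c1@1 c2@3 c3@4, authorship ....
After op 2 (move_right): buffer="yeat" (len 4), cursors c1@2 c2@4 c3@4, authorship ....
After op 3 (insert('f')): buffer="yefatff" (len 7), cursors c1@3 c2@7 c3@7, authorship ..1..23
Authorship (.=original, N=cursor N): . . 1 . . 2 3
Index 2: author = 1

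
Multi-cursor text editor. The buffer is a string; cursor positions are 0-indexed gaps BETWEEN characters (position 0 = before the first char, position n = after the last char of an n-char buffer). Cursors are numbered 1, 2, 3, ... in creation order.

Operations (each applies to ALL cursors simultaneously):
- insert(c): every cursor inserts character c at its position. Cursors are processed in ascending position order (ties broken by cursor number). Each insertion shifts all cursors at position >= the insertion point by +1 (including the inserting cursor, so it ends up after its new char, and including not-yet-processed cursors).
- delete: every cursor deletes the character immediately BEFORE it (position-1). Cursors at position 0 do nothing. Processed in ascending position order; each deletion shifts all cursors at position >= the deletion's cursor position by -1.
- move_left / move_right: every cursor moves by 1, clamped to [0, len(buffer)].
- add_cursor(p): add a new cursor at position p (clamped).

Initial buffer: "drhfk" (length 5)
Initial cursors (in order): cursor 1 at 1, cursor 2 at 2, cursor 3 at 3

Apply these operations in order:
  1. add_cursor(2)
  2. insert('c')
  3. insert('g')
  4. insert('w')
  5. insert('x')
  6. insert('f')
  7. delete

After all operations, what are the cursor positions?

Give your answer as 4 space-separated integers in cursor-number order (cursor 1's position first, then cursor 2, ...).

After op 1 (add_cursor(2)): buffer="drhfk" (len 5), cursors c1@1 c2@2 c4@2 c3@3, authorship .....
After op 2 (insert('c')): buffer="dcrcchcfk" (len 9), cursors c1@2 c2@5 c4@5 c3@7, authorship .1.24.3..
After op 3 (insert('g')): buffer="dcgrccgghcgfk" (len 13), cursors c1@3 c2@8 c4@8 c3@11, authorship .11.2424.33..
After op 4 (insert('w')): buffer="dcgwrccggwwhcgwfk" (len 17), cursors c1@4 c2@11 c4@11 c3@15, authorship .111.242424.333..
After op 5 (insert('x')): buffer="dcgwxrccggwwxxhcgwxfk" (len 21), cursors c1@5 c2@14 c4@14 c3@19, authorship .1111.24242424.3333..
After op 6 (insert('f')): buffer="dcgwxfrccggwwxxffhcgwxffk" (len 25), cursors c1@6 c2@17 c4@17 c3@23, authorship .11111.2424242424.33333..
After op 7 (delete): buffer="dcgwxrccggwwxxhcgwxfk" (len 21), cursors c1@5 c2@14 c4@14 c3@19, authorship .1111.24242424.3333..

Answer: 5 14 19 14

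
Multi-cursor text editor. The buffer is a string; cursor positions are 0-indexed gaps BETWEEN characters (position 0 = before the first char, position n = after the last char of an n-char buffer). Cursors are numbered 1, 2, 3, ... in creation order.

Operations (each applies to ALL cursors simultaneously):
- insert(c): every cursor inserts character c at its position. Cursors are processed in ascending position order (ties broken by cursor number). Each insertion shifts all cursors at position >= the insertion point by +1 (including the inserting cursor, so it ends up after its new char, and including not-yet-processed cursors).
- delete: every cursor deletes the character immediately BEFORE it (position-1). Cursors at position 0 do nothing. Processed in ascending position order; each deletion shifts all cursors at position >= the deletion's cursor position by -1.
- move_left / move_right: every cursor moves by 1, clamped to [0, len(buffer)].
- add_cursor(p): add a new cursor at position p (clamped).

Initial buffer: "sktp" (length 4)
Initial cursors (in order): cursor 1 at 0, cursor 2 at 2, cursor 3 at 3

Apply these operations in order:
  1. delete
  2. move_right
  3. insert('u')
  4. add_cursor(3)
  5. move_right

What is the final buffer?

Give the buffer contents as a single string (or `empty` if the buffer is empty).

Answer: supuu

Derivation:
After op 1 (delete): buffer="sp" (len 2), cursors c1@0 c2@1 c3@1, authorship ..
After op 2 (move_right): buffer="sp" (len 2), cursors c1@1 c2@2 c3@2, authorship ..
After op 3 (insert('u')): buffer="supuu" (len 5), cursors c1@2 c2@5 c3@5, authorship .1.23
After op 4 (add_cursor(3)): buffer="supuu" (len 5), cursors c1@2 c4@3 c2@5 c3@5, authorship .1.23
After op 5 (move_right): buffer="supuu" (len 5), cursors c1@3 c4@4 c2@5 c3@5, authorship .1.23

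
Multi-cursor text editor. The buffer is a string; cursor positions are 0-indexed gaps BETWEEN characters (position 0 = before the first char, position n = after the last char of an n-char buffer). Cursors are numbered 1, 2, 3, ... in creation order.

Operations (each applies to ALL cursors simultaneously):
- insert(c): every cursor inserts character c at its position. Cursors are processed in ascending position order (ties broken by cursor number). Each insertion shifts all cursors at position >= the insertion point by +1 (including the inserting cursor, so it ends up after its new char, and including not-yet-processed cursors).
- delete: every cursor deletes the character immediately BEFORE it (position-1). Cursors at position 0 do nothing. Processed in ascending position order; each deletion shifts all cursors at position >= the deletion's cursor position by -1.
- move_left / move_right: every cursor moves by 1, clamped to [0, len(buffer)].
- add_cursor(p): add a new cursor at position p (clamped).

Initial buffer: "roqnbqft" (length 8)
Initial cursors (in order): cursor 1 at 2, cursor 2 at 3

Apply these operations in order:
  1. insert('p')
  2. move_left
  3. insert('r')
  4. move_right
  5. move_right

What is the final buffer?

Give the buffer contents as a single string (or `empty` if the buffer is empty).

Answer: rorpqrpnbqft

Derivation:
After op 1 (insert('p')): buffer="ropqpnbqft" (len 10), cursors c1@3 c2@5, authorship ..1.2.....
After op 2 (move_left): buffer="ropqpnbqft" (len 10), cursors c1@2 c2@4, authorship ..1.2.....
After op 3 (insert('r')): buffer="rorpqrpnbqft" (len 12), cursors c1@3 c2@6, authorship ..11.22.....
After op 4 (move_right): buffer="rorpqrpnbqft" (len 12), cursors c1@4 c2@7, authorship ..11.22.....
After op 5 (move_right): buffer="rorpqrpnbqft" (len 12), cursors c1@5 c2@8, authorship ..11.22.....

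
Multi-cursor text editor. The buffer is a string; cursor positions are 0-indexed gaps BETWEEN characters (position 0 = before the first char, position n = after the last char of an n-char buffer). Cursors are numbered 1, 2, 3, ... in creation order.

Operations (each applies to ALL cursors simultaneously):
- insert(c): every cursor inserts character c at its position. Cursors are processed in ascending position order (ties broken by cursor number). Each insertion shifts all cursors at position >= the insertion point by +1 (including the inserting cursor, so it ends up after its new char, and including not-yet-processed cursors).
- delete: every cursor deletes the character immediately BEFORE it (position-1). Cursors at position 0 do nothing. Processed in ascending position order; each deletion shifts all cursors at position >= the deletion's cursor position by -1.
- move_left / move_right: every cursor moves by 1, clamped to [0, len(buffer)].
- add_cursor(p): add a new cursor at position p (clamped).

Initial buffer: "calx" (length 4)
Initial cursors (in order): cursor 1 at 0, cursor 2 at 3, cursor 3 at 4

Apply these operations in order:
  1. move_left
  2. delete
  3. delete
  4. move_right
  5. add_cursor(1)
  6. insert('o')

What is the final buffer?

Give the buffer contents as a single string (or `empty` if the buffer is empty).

After op 1 (move_left): buffer="calx" (len 4), cursors c1@0 c2@2 c3@3, authorship ....
After op 2 (delete): buffer="cx" (len 2), cursors c1@0 c2@1 c3@1, authorship ..
After op 3 (delete): buffer="x" (len 1), cursors c1@0 c2@0 c3@0, authorship .
After op 4 (move_right): buffer="x" (len 1), cursors c1@1 c2@1 c3@1, authorship .
After op 5 (add_cursor(1)): buffer="x" (len 1), cursors c1@1 c2@1 c3@1 c4@1, authorship .
After op 6 (insert('o')): buffer="xoooo" (len 5), cursors c1@5 c2@5 c3@5 c4@5, authorship .1234

Answer: xoooo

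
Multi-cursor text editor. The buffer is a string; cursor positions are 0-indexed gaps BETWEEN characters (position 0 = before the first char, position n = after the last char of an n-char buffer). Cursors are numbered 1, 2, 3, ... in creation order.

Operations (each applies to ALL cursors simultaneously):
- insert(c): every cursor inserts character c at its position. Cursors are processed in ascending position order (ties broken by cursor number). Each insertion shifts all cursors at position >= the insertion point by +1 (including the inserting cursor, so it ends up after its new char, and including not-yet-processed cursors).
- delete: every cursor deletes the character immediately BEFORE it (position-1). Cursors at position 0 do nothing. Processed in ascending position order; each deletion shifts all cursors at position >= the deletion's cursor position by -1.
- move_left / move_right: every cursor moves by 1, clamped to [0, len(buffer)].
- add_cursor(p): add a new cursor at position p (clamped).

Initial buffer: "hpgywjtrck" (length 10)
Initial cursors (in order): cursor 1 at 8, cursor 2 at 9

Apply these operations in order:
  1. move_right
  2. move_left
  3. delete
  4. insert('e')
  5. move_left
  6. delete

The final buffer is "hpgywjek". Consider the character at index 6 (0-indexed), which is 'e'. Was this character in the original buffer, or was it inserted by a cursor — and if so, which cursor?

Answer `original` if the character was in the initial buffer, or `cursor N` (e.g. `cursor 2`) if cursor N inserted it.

Answer: cursor 2

Derivation:
After op 1 (move_right): buffer="hpgywjtrck" (len 10), cursors c1@9 c2@10, authorship ..........
After op 2 (move_left): buffer="hpgywjtrck" (len 10), cursors c1@8 c2@9, authorship ..........
After op 3 (delete): buffer="hpgywjtk" (len 8), cursors c1@7 c2@7, authorship ........
After op 4 (insert('e')): buffer="hpgywjteek" (len 10), cursors c1@9 c2@9, authorship .......12.
After op 5 (move_left): buffer="hpgywjteek" (len 10), cursors c1@8 c2@8, authorship .......12.
After op 6 (delete): buffer="hpgywjek" (len 8), cursors c1@6 c2@6, authorship ......2.
Authorship (.=original, N=cursor N): . . . . . . 2 .
Index 6: author = 2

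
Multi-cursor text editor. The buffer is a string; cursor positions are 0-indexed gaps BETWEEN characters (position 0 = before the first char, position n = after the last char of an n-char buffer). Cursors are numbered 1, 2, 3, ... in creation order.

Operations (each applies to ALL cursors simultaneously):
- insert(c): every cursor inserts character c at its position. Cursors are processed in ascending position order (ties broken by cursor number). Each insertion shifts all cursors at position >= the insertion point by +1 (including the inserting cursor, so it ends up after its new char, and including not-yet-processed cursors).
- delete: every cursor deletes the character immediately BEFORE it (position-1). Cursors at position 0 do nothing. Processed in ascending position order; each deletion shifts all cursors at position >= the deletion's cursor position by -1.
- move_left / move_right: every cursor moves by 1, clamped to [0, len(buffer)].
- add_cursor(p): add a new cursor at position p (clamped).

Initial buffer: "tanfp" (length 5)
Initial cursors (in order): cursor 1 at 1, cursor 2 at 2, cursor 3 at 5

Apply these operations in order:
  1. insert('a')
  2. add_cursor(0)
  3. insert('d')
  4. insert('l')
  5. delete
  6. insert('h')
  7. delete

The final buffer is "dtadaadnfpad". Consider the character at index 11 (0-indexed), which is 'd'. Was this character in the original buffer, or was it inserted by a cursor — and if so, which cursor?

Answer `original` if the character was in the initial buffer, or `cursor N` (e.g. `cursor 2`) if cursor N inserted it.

After op 1 (insert('a')): buffer="taaanfpa" (len 8), cursors c1@2 c2@4 c3@8, authorship .1.2...3
After op 2 (add_cursor(0)): buffer="taaanfpa" (len 8), cursors c4@0 c1@2 c2@4 c3@8, authorship .1.2...3
After op 3 (insert('d')): buffer="dtadaadnfpad" (len 12), cursors c4@1 c1@4 c2@7 c3@12, authorship 4.11.22...33
After op 4 (insert('l')): buffer="dltadlaadlnfpadl" (len 16), cursors c4@2 c1@6 c2@10 c3@16, authorship 44.111.222...333
After op 5 (delete): buffer="dtadaadnfpad" (len 12), cursors c4@1 c1@4 c2@7 c3@12, authorship 4.11.22...33
After op 6 (insert('h')): buffer="dhtadhaadhnfpadh" (len 16), cursors c4@2 c1@6 c2@10 c3@16, authorship 44.111.222...333
After op 7 (delete): buffer="dtadaadnfpad" (len 12), cursors c4@1 c1@4 c2@7 c3@12, authorship 4.11.22...33
Authorship (.=original, N=cursor N): 4 . 1 1 . 2 2 . . . 3 3
Index 11: author = 3

Answer: cursor 3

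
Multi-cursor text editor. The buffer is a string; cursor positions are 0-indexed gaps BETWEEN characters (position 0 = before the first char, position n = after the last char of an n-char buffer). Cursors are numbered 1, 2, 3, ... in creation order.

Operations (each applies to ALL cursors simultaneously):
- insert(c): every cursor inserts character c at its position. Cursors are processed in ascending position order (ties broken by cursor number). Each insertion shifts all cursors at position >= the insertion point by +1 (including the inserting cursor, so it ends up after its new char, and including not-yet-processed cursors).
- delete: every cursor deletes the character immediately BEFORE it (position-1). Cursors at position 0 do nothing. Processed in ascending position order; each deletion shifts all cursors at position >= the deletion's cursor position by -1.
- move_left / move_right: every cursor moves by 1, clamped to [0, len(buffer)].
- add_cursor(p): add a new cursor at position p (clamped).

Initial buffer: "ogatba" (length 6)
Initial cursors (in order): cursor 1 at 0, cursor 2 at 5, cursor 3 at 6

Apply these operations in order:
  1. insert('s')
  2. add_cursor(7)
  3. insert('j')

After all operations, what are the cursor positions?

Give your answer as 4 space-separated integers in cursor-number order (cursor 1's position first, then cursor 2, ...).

After op 1 (insert('s')): buffer="sogatbsas" (len 9), cursors c1@1 c2@7 c3@9, authorship 1.....2.3
After op 2 (add_cursor(7)): buffer="sogatbsas" (len 9), cursors c1@1 c2@7 c4@7 c3@9, authorship 1.....2.3
After op 3 (insert('j')): buffer="sjogatbsjjasj" (len 13), cursors c1@2 c2@10 c4@10 c3@13, authorship 11.....224.33

Answer: 2 10 13 10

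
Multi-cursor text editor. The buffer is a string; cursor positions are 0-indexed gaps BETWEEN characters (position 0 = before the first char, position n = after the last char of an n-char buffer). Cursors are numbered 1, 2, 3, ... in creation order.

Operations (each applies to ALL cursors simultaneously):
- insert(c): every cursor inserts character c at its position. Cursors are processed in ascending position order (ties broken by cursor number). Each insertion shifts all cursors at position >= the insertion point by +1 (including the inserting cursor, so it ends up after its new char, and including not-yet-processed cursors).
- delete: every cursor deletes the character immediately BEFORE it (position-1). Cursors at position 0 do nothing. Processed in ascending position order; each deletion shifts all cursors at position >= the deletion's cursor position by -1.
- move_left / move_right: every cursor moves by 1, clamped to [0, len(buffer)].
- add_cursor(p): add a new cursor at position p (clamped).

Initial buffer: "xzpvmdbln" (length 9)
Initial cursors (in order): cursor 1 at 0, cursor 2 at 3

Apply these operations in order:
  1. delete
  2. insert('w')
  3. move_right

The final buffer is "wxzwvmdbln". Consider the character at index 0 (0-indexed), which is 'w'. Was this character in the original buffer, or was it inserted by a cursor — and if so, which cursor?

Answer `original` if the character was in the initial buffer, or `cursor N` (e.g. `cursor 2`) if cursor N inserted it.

Answer: cursor 1

Derivation:
After op 1 (delete): buffer="xzvmdbln" (len 8), cursors c1@0 c2@2, authorship ........
After op 2 (insert('w')): buffer="wxzwvmdbln" (len 10), cursors c1@1 c2@4, authorship 1..2......
After op 3 (move_right): buffer="wxzwvmdbln" (len 10), cursors c1@2 c2@5, authorship 1..2......
Authorship (.=original, N=cursor N): 1 . . 2 . . . . . .
Index 0: author = 1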